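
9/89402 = 9/89402 = 0.00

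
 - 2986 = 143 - 3129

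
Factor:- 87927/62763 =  - 29309/20921 =-7^1*53^1*79^1*20921^( - 1 )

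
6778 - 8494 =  - 1716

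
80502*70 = 5635140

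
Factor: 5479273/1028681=2081^1*2633^1*1028681^(-1)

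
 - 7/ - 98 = 1/14 =0.07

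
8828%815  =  678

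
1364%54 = 14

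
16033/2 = 16033/2 = 8016.50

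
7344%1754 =328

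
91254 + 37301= 128555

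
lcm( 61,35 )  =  2135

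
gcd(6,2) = 2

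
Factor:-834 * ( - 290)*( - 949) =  - 229525140 = - 2^2 * 3^1*5^1*13^1*29^1*73^1*139^1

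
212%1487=212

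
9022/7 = 1288 + 6/7 = 1288.86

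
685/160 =137/32 = 4.28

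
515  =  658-143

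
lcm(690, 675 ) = 31050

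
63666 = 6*10611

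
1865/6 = 1865/6 =310.83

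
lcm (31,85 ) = 2635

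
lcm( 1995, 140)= 7980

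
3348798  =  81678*41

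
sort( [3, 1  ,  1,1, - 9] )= [ - 9,1, 1, 1, 3]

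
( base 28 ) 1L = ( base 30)1j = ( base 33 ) 1g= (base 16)31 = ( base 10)49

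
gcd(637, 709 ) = 1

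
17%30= 17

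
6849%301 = 227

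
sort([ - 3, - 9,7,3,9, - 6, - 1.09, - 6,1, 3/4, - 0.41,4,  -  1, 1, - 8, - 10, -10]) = [ - 10, - 10, - 9, - 8, - 6, - 6, - 3, - 1.09,-1, - 0.41,3/4,1, 1,3, 4, 7,9 ]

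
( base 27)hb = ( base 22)l8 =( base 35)df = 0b111010110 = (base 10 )470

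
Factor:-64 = -2^6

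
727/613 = 727/613 =1.19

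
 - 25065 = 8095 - 33160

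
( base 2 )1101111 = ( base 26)47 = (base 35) 36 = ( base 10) 111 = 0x6F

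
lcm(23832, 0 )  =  0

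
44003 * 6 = 264018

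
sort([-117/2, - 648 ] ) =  [- 648, -117/2]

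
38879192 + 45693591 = 84572783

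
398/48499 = 398/48499 = 0.01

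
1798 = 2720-922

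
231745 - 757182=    - 525437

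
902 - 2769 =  - 1867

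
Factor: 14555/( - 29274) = -355/714 = - 2^( - 1)*3^( - 1)*5^1*7^ ( - 1 )*17^( - 1 )*71^1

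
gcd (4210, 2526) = 842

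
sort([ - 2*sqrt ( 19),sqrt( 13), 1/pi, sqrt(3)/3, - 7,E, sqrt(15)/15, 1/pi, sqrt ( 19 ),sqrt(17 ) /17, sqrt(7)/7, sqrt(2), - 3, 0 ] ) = [ - 2*sqrt(19 ), - 7, - 3,0, sqrt( 17) /17,sqrt(15)/15,1/pi,1/pi,sqrt(7 )/7 , sqrt(3 )/3,  sqrt(2), E, sqrt(13), sqrt (19) ]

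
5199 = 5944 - 745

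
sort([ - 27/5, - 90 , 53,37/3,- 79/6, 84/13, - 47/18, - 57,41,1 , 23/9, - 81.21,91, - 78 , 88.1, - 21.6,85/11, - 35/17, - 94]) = [ -94, - 90,  -  81.21, - 78 , - 57, - 21.6, - 79/6,-27/5, - 47/18, - 35/17, 1,  23/9, 84/13,  85/11,37/3,  41 , 53,88.1, 91 ]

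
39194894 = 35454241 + 3740653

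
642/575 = 1 +67/575 = 1.12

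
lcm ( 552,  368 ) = 1104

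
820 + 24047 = 24867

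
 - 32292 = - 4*8073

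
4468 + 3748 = 8216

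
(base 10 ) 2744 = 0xAB8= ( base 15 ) C2E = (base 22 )5EG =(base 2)101010111000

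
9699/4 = 9699/4 = 2424.75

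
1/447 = 1/447 =0.00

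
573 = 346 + 227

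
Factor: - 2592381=-3^1 * 11^1* 17^1 * 4621^1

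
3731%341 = 321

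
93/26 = 93/26= 3.58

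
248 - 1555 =-1307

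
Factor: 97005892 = 2^2*223^1* 108751^1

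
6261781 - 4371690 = 1890091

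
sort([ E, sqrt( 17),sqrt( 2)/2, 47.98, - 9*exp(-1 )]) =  [ - 9*exp(  -  1),  sqrt (2) /2, E,  sqrt( 17), 47.98]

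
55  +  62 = 117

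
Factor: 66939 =3^1*53^1*421^1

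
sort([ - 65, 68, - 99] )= [- 99, - 65, 68 ] 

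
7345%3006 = 1333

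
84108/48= 7009/4 =1752.25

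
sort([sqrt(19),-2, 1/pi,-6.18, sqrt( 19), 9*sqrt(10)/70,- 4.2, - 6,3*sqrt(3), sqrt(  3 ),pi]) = [ - 6.18 ,-6, - 4.2,-2, 1/pi, 9*sqrt(10)/70, sqrt( 3), pi,  sqrt (19),  sqrt(19 ) , 3*sqrt(3 )] 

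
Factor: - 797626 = - 2^1*398813^1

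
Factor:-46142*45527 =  -2^1*53^1 * 859^1*23071^1 = - 2100706834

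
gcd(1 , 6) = 1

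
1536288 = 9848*156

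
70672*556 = 39293632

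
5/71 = 5/71 = 0.07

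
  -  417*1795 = - 748515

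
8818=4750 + 4068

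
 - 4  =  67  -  71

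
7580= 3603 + 3977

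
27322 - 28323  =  -1001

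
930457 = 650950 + 279507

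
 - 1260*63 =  - 79380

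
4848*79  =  382992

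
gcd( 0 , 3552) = 3552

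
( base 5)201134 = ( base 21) EBE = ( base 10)6419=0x1913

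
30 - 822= - 792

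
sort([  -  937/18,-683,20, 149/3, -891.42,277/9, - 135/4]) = [-891.42, - 683,  -  937/18,-135/4,20,277/9, 149/3 ] 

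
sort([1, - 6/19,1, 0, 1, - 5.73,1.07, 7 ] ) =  [ - 5.73, - 6/19 , 0,1, 1, 1,1.07,7 ]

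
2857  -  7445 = -4588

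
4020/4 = 1005= 1005.00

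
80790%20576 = 19062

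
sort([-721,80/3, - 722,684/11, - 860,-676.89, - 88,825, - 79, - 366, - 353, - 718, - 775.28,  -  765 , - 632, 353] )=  [ - 860,  -  775.28, - 765,  -  722, - 721, - 718, - 676.89,- 632, - 366, - 353  ,-88, - 79,80/3  ,  684/11,353,825]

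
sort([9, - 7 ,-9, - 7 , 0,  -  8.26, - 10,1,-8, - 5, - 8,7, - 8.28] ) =[ - 10, - 9, - 8.28, - 8.26,-8,-8  , - 7,-7, - 5 , 0,1,7,9]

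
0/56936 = 0 = 0.00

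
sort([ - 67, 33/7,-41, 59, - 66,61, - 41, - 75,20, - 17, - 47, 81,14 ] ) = [-75, - 67, - 66, - 47,- 41, - 41,  -  17,  33/7 , 14,20, 59, 61, 81 ]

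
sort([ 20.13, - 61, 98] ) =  [ - 61,20.13, 98]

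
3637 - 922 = 2715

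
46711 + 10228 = 56939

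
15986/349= 45 + 281/349 =45.81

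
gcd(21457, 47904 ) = 499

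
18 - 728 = -710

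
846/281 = 3  +  3/281 = 3.01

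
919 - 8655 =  - 7736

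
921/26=35 + 11/26=35.42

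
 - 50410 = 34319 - 84729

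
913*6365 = 5811245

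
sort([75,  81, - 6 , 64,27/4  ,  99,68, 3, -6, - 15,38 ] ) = [ - 15, - 6,-6,3,  27/4,38, 64,68, 75, 81,99]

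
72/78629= 72/78629 = 0.00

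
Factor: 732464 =2^4*45779^1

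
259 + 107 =366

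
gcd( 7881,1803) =3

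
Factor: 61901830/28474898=30950915/14237449 = 5^1*17^(-1) *2351^1*2633^1*837497^(-1)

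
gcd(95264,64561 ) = 1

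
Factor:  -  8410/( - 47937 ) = 10/57 = 2^1*3^(- 1)*5^1*19^( - 1 ) 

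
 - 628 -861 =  - 1489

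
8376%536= 336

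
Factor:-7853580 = -2^2*3^2 * 5^1* 7^1 * 23^1*271^1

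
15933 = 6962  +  8971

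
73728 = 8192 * 9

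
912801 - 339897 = 572904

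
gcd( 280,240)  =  40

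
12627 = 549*23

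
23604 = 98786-75182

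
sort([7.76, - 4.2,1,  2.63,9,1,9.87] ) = [- 4.2, 1,1,2.63, 7.76, 9 , 9.87 ]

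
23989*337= 8084293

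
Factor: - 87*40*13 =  - 2^3  *  3^1*5^1*13^1*29^1 = - 45240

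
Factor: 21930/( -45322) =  - 15/31 = -3^1 * 5^1*  31^( - 1)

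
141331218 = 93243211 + 48088007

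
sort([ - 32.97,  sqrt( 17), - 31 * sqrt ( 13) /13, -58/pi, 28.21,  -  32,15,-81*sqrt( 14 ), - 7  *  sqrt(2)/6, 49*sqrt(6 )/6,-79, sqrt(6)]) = [ - 81* sqrt( 14 ),  -  79,  -  32.97, - 32, - 58/pi, - 31 *sqrt( 13 )/13, -7*sqrt(2 ) /6, sqrt( 6), sqrt(17 ), 15, 49 * sqrt( 6)/6, 28.21 ] 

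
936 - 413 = 523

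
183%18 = 3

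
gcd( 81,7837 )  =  1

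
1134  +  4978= 6112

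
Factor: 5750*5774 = 33200500 = 2^2*5^3*23^1 * 2887^1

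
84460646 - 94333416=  - 9872770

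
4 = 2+2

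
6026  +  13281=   19307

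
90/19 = 90/19  =  4.74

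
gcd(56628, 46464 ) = 1452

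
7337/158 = 46 + 69/158 = 46.44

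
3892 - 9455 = - 5563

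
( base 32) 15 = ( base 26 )1b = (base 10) 37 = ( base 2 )100101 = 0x25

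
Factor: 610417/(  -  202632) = -2^(  -  3 )*3^( -1)* 8443^( -1)  *  610417^1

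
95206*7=666442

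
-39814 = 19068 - 58882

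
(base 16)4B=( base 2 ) 1001011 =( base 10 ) 75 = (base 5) 300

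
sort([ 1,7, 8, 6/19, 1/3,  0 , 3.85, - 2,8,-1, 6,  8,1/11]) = [ - 2,-1,0,1/11,6/19,1/3,1,3.85 , 6, 7,8 , 8,8] 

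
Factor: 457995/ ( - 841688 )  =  -2^( -3)*3^1* 5^1*19^1  *1607^1*105211^(  -  1)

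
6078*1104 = 6710112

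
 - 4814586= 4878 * ( - 987 ) 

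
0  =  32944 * 0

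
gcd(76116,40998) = 6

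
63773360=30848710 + 32924650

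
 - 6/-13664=3/6832 = 0.00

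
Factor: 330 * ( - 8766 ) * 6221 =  - 17995984380=- 2^2*3^3*5^1*11^1*487^1*6221^1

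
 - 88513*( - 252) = 22305276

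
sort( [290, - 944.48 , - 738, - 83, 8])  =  [ - 944.48, - 738, - 83,8,290]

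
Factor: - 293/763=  - 7^( - 1 )*109^( - 1 )* 293^1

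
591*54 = 31914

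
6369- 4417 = 1952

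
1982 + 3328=5310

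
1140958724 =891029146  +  249929578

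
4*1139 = 4556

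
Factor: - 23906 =- 2^1*11953^1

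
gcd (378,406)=14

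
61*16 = 976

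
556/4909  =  556/4909 = 0.11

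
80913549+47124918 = 128038467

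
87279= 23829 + 63450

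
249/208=1 + 41/208 = 1.20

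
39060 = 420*93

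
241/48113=241/48113= 0.01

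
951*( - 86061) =-81844011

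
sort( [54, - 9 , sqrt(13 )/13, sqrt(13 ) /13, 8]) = [-9,sqrt( 13 )/13, sqrt(13) /13, 8,54 ]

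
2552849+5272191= 7825040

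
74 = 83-9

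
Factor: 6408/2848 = 9/4 = 2^ ( - 2)*3^2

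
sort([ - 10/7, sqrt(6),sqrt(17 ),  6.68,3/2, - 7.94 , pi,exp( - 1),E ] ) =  [ - 7.94, -10/7,exp(-1),3/2,sqrt( 6)  ,  E,pi, sqrt (17),6.68 ]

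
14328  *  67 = 959976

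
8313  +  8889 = 17202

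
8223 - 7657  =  566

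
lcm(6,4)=12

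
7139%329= 230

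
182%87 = 8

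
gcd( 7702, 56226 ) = 2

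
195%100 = 95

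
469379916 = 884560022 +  - 415180106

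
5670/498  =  11  +  32/83 = 11.39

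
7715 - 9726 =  - 2011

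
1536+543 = 2079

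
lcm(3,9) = 9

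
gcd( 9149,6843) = 1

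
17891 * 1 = 17891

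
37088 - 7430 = 29658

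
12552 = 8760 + 3792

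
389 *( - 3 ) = -1167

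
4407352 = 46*95812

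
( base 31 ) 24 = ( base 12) 56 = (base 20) 36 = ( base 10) 66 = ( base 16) 42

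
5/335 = 1/67 = 0.01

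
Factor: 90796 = 2^2*22699^1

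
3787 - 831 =2956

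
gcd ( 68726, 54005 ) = 7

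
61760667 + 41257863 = 103018530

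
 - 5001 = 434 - 5435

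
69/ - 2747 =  - 1 + 2678/2747 = -  0.03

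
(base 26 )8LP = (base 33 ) 5g6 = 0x175b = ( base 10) 5979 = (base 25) 9e4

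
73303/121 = 73303/121 = 605.81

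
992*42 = 41664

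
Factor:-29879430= - 2^1*3^1 *5^1*7^1 * 263^1 *541^1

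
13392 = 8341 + 5051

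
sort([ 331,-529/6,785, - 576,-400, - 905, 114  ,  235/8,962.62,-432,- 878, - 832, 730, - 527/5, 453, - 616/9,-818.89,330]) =[-905, - 878, - 832, - 818.89, - 576, -432,  -  400, - 527/5,-529/6, - 616/9,235/8, 114, 330, 331, 453, 730 , 785, 962.62]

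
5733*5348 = 30660084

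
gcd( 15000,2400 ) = 600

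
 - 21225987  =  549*( - 38663 )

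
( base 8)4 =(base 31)4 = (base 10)4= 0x4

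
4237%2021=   195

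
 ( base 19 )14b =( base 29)fd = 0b111000000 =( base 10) 448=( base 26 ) H6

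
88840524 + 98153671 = 186994195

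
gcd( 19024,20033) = 1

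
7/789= 7/789=0.01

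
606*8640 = 5235840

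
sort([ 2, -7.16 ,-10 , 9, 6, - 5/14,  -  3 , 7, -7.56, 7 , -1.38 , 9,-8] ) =[ - 10,  -  8, - 7.56, - 7.16, - 3,-1.38, - 5/14,2, 6 , 7, 7,9 , 9] 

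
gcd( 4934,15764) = 2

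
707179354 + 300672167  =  1007851521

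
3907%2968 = 939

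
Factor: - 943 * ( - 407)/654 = 2^( - 1 )*3^(  -  1)*11^1 * 23^1*37^1 * 41^1*109^ ( - 1)= 383801/654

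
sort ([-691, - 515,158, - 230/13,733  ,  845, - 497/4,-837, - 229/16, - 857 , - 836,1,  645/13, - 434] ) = [-857,-837, - 836, - 691, - 515, - 434, - 497/4, - 230/13, - 229/16, 1, 645/13, 158, 733,845] 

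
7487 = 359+7128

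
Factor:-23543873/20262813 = -3^ ( - 1) * 6754271^( - 1) *23543873^1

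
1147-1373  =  -226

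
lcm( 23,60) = 1380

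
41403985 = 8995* 4603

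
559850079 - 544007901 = 15842178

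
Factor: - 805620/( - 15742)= 870/17 =2^1*3^1 * 5^1* 17^( - 1)*29^1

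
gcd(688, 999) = 1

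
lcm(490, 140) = 980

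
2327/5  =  2327/5 =465.40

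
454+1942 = 2396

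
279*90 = 25110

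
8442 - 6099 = 2343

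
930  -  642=288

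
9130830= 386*23655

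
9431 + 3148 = 12579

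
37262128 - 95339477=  -58077349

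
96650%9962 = 6992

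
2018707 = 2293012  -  274305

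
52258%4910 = 3158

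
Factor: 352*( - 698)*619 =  - 152085824=- 2^6*11^1*349^1*619^1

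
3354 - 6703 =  - 3349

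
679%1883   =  679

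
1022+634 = 1656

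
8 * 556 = 4448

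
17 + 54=71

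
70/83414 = 35/41707=0.00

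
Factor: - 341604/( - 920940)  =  3^2*5^ ( - 1 ) * 3163^1*15349^ ( - 1) = 28467/76745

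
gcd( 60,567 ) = 3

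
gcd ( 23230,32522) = 4646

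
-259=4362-4621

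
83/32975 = 83/32975 = 0.00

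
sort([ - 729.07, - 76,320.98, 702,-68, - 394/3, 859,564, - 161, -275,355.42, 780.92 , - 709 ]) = [ - 729.07 , - 709 , - 275, -161 , - 394/3, - 76, - 68,320.98,355.42, 564,702,780.92, 859 ]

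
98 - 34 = 64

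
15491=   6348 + 9143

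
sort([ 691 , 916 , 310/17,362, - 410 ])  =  [ - 410, 310/17, 362, 691,916]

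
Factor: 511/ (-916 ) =-2^( - 2) * 7^1* 73^1*229^( -1 )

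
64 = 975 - 911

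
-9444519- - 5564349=  -  3880170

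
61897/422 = 146 + 285/422= 146.68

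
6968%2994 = 980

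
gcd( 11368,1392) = 232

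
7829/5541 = 7829/5541 = 1.41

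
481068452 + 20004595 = 501073047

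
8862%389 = 304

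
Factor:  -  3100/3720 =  - 2^(-1 )*3^( - 1 )*5^1 = - 5/6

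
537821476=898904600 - 361083124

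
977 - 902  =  75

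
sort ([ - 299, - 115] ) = [ - 299, - 115 ]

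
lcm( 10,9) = 90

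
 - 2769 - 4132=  -6901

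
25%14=11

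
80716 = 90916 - 10200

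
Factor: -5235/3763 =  - 3^1*5^1*53^( - 1)*71^(  -  1 )*349^1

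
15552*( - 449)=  - 6982848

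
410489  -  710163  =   - 299674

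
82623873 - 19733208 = 62890665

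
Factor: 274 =2^1 * 137^1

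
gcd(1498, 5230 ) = 2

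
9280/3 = 9280/3 = 3093.33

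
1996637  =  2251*887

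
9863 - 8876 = 987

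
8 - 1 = 7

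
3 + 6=9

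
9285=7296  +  1989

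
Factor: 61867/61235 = 5^( - 1)*13^1 * 37^(-1 ) * 331^( - 1 )*4759^1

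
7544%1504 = 24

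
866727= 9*96303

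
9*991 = 8919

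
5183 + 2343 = 7526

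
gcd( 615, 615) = 615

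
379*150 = 56850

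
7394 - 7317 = 77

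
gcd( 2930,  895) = 5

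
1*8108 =8108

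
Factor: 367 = 367^1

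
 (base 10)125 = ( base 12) A5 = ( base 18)6h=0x7D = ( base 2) 1111101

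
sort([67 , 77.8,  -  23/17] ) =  [ - 23/17,67, 77.8 ] 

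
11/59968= 11/59968  =  0.00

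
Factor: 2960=2^4*5^1*37^1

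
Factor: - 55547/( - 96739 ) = 55547^1 * 96739^( - 1 ) 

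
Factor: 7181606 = 2^1*53^1 * 67751^1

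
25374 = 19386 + 5988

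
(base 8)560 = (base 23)g0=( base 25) EI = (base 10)368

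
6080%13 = 9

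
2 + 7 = 9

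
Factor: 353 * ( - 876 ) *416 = - 2^7 *3^1*13^1*73^1*353^1 = - 128638848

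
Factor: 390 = 2^1*3^1 *5^1*13^1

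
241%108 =25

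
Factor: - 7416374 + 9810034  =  2^2 * 5^1*29^1*4127^1= 2393660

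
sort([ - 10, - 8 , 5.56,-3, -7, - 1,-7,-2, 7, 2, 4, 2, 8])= [- 10,-8,  -  7, -7, - 3,  -  2, - 1, 2, 2, 4, 5.56 , 7, 8]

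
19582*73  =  1429486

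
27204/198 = 4534/33 = 137.39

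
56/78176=1/1396 = 0.00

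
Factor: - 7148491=- 7^1*151^1 * 6763^1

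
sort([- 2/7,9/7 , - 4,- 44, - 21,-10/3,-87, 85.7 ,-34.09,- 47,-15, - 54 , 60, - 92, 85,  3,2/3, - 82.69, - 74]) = [-92, - 87, - 82.69,  -  74,  -  54, - 47, - 44, -34.09, - 21 , - 15, - 4 ,  -  10/3, -2/7,  2/3,  9/7, 3, 60,85,85.7]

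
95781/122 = 95781/122 = 785.09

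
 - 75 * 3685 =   -  276375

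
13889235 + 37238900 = 51128135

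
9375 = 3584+5791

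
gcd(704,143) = 11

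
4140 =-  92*(  -  45 ) 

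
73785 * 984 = 72604440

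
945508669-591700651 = 353808018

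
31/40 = 31/40 = 0.78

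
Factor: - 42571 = -42571^1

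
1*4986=4986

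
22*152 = 3344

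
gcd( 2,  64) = 2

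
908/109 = 8 + 36/109  =  8.33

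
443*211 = 93473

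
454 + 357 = 811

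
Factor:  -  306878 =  - 2^1*11^1*13^1*29^1*37^1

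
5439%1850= 1739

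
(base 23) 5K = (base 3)12000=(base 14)99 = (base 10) 135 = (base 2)10000111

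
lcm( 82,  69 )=5658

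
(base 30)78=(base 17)CE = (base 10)218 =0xDA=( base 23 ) 9B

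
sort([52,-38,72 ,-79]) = [ - 79,-38, 52,72]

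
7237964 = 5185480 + 2052484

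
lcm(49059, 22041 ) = 1520829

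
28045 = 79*355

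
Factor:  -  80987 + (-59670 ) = -140657=- 11^1*19^1*673^1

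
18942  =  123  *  154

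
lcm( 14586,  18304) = 933504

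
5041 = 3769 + 1272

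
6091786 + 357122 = 6448908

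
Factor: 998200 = 2^3*5^2*7^1*23^1*31^1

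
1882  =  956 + 926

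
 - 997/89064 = -1+88067/89064 = -  0.01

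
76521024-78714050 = -2193026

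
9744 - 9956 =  - 212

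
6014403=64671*93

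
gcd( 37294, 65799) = 1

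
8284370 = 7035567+1248803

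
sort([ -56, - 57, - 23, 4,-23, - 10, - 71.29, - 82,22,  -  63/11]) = [-82, -71.29, - 57,-56, - 23,-23, - 10, - 63/11, 4,22] 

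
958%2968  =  958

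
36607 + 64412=101019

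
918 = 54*17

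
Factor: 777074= 2^1*37^1*10501^1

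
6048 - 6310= -262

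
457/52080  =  457/52080 = 0.01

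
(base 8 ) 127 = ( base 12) 73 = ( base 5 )322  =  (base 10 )87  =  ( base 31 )2P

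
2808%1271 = 266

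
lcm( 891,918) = 30294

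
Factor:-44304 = -2^4*3^1*13^1*71^1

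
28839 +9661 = 38500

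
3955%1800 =355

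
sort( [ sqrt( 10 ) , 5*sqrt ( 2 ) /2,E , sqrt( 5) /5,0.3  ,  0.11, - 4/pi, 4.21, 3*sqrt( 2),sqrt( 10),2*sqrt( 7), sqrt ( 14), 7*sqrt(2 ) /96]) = [ - 4/pi, 7*sqrt (2)/96, 0.11,0.3, sqrt( 5 ) /5,E, sqrt( 10) , sqrt( 10),5*sqrt(2) /2 , sqrt(14 ),4.21,3*sqrt(2), 2*sqrt(7)] 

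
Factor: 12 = 2^2*3^1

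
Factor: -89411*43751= -7^1*53^1*67^1*241^1*653^1=-3911820661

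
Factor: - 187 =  - 11^1*17^1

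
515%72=11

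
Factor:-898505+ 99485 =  - 799020 = - 2^2 *3^2*5^1 * 23^1*193^1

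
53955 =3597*15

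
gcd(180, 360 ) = 180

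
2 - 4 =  - 2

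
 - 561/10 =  - 561/10 = -56.10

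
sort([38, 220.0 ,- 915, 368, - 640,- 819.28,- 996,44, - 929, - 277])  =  [ - 996, - 929, - 915,-819.28, - 640,  -  277, 38, 44,220.0, 368]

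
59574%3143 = 3000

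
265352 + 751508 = 1016860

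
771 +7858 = 8629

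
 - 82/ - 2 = 41/1 =41.00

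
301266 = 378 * 797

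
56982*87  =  4957434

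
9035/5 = 1807 =1807.00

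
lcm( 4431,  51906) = 363342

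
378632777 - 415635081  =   - 37002304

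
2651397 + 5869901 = 8521298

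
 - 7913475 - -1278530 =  - 6634945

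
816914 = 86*9499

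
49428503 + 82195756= 131624259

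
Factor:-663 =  - 3^1*13^1*17^1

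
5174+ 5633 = 10807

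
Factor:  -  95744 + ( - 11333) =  -107077^1 = - 107077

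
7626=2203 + 5423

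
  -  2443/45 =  - 2443/45 = - 54.29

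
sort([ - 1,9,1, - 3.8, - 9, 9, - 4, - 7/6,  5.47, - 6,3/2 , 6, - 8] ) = [ - 9, - 8, - 6, - 4, - 3.8, - 7/6, - 1,1, 3/2,5.47 , 6,9,9]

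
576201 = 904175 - 327974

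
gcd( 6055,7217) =7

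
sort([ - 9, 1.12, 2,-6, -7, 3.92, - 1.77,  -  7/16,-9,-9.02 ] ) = [ - 9.02,-9, - 9,-7,-6, - 1.77, - 7/16, 1.12, 2, 3.92 ] 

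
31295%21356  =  9939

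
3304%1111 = 1082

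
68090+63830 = 131920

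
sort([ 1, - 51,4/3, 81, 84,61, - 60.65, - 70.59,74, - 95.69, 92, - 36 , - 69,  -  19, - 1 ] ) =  [ - 95.69, - 70.59, - 69 ,-60.65, - 51 , - 36, -19,-1  ,  1,4/3, 61, 74,81,84,92]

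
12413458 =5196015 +7217443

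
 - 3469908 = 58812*( -59) 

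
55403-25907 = 29496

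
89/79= 1+10/79 = 1.13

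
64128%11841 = 4923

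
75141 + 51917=127058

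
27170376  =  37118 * 732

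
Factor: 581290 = 2^1*5^1*58129^1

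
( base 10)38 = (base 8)46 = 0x26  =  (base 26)1C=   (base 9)42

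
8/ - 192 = -1 + 23/24 = -  0.04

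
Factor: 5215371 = 3^1*7^1*248351^1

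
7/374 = 7/374 = 0.02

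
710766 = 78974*9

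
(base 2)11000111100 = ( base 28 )210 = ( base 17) 58F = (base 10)1596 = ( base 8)3074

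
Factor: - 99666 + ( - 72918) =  - 172584 = - 2^3*3^3 *17^1*47^1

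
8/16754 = 4/8377= 0.00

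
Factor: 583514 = 2^1*197^1*1481^1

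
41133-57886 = -16753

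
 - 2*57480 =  - 114960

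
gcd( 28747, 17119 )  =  323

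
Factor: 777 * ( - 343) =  - 3^1*7^4 * 37^1 = -266511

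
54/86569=54/86569 = 0.00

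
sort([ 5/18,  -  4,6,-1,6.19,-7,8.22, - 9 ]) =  [ - 9, -7, - 4,  -  1,  5/18,  6 , 6.19,8.22 ] 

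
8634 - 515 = 8119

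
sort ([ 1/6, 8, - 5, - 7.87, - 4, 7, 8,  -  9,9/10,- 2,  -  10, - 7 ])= [ - 10,-9,- 7.87, -7, -5, - 4,  -  2,1/6, 9/10,7,8, 8]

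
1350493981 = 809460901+541033080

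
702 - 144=558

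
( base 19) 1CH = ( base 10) 606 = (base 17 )21B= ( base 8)1136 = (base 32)IU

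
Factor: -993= - 3^1  *  331^1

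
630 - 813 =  - 183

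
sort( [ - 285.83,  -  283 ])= [ -285.83,-283]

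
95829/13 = 7371 + 6/13 = 7371.46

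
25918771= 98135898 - 72217127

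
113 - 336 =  - 223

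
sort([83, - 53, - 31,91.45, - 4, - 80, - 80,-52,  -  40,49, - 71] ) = [ - 80,  -  80 , - 71, - 53, - 52, - 40, - 31, - 4,49,83 , 91.45 ]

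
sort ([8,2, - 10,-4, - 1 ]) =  [ -10, -4, - 1, 2,8]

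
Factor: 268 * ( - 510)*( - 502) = 2^4*3^1*5^1*17^1 * 67^1 *251^1 = 68613360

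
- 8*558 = - 4464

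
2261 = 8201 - 5940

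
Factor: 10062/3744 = 2^(-4)*43^1 = 43/16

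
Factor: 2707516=2^2 * 7^1 * 96697^1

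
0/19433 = 0 = 0.00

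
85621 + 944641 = 1030262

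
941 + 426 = 1367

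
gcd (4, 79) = 1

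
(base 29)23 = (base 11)56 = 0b111101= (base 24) 2D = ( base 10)61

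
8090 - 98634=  - 90544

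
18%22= 18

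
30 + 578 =608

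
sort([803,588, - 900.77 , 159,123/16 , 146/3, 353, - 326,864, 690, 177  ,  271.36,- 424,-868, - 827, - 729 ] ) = [-900.77,-868,-827, - 729, - 424,-326,123/16,  146/3,159,177,  271.36, 353, 588, 690 , 803, 864 ]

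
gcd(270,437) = 1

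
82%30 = 22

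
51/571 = 51/571 = 0.09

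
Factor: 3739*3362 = 2^1*41^2*3739^1 = 12570518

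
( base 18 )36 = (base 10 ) 60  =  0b111100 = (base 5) 220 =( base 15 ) 40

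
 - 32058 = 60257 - 92315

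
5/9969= 5/9969 = 0.00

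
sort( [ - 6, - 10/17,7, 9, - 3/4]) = [ - 6, - 3/4,-10/17,7,9]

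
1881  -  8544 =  - 6663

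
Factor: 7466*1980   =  2^3 * 3^2*5^1 * 11^1*3733^1 = 14782680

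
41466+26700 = 68166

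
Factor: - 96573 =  - 3^1*32191^1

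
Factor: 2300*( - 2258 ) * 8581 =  - 2^3*5^2 * 23^1 * 1129^1 * 8581^1 = - 44564565400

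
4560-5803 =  - 1243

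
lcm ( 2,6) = 6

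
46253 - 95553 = -49300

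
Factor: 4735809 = 3^2*13^1*17^1*2381^1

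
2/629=2/629 = 0.00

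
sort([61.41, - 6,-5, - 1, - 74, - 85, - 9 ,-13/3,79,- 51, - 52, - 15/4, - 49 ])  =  [ - 85, - 74, - 52,-51, - 49, - 9, - 6,-5, - 13/3,- 15/4,-1,61.41, 79]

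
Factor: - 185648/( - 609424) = 283^1*929^( - 1)  =  283/929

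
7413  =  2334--5079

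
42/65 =42/65 = 0.65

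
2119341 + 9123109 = 11242450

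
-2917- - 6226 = 3309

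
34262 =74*463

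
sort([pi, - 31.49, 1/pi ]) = [ - 31.49, 1/pi,pi ]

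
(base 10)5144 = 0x1418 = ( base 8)12030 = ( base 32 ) 50o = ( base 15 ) 17CE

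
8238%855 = 543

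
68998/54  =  1277 + 20/27 =1277.74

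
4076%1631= 814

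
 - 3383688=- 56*60423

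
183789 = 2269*81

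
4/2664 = 1/666 = 0.00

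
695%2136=695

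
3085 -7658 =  - 4573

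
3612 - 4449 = -837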